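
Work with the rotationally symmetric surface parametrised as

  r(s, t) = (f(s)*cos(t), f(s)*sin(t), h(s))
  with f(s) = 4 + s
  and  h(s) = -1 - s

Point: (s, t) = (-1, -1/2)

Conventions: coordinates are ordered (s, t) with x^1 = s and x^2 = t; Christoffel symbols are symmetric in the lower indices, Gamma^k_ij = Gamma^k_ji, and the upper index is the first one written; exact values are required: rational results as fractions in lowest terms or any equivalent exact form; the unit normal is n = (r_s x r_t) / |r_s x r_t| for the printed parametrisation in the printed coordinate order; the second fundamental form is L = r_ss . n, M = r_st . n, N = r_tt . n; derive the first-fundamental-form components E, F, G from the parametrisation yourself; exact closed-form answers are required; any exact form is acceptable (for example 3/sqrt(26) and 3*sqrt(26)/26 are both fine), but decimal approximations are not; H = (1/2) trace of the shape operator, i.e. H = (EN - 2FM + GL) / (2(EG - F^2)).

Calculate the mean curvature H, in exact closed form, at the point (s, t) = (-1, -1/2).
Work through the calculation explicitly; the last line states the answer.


f = 3, f' = 1, f'' = 0, h' = -1, h'' = 0
E = 2, F = 0, G = 9; answer radicand W^2 = 2
unnormalised second-form numerators: l = 0, m = 0, n = -3; L = l/sqrt(2), and similarly M = m/sqrt(W^2), N = n/sqrt(W^2)
H = (E*n - 2*F*m + G*l) / (2*(EG - F^2)*sqrt(W^2)); E*n - 2*F*m + G*l = -6, EG - F^2 = 18, so H = (-1/6)/sqrt(2)

Answer: H = -sqrt(2)/12


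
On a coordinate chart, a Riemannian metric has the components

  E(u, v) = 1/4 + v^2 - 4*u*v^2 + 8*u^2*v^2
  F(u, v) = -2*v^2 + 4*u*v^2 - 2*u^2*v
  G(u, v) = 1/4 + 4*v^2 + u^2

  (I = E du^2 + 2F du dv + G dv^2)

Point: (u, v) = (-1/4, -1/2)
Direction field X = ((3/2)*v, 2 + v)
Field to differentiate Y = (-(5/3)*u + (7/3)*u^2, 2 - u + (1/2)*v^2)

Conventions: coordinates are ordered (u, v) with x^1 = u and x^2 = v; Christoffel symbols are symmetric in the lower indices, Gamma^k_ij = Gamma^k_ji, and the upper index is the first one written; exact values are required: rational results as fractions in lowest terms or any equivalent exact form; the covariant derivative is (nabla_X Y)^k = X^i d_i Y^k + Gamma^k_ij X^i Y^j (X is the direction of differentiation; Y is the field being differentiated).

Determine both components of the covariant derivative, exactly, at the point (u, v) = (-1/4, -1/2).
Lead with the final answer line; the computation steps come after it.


Answer: (nabla_X Y)^u = 52817/2768, (nabla_X Y)^v = 531/173

E = 7/8, F = -11/16, G = 21/16 at the point
E_u = -2, E_v = -5/2, F_u = 1/2, F_v = 23/8, G_u = -1/2, G_v = -4
EG - F^2 = 173/256;  g^inv = (256/173) * [[21/16, 11/16], [11/16, 7/8]]
first-kind symbols [ij,l] = (1/2)(d_i g_jl + d_j g_il - d_l g_ij): [uu,u] = E_u/2 = -1, [uu,v] = F_u - E_v/2 = 7/4, [uv,u] = E_v/2 = -5/4, [uv,v] = G_u/2 = -1/4, [vv,u] = F_v - G_u/2 = 25/8, [vv,v] = G_v/2 = -2
Gamma^u_ij = (G*[ij,u] - F*[ij,v])/(EG - F^2), Gamma^v_ij = (E*[ij,v] - F*[ij,u])/(EG - F^2)
Gamma_uuu = -28/173, Gamma_uuv = -464/173, Gamma_uvv = 698/173, Gamma_vuu = 216/173, Gamma_vuv = -276/173, Gamma_vvv = 102/173
X = (-3/4, 3/2), Y = (9/16, 19/8) at the point


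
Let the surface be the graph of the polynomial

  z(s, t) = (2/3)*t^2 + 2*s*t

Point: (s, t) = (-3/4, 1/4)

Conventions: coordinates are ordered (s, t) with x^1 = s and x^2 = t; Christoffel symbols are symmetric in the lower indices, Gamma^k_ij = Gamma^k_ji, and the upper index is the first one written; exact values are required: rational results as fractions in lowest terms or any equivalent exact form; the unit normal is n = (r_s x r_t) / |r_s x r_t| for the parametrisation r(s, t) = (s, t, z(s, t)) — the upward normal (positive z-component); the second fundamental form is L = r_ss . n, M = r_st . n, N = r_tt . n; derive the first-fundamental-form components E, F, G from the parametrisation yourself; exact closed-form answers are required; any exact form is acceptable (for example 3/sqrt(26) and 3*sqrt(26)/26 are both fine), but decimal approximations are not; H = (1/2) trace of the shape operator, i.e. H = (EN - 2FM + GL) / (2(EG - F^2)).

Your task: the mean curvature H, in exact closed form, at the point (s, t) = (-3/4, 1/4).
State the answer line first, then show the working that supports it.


Answer: H = 108*sqrt(94)/2209

z_s = 1/2, z_t = -7/6, z_ss = 0, z_st = 2, z_tt = 4/3
E = 5/4, F = -7/12, G = 85/36; answer radicand W^2 = 47/18
unnormalised second-form numerators: l = 0, m = 2, n = 4/3; L = l/sqrt(47/18), and similarly M = m/sqrt(W^2), N = n/sqrt(W^2)
H = (E*n - 2*F*m + G*l) / (2*(EG - F^2)*sqrt(W^2)); E*n - 2*F*m + G*l = 4, EG - F^2 = 47/18, so H = (36/47)/sqrt(47/18)


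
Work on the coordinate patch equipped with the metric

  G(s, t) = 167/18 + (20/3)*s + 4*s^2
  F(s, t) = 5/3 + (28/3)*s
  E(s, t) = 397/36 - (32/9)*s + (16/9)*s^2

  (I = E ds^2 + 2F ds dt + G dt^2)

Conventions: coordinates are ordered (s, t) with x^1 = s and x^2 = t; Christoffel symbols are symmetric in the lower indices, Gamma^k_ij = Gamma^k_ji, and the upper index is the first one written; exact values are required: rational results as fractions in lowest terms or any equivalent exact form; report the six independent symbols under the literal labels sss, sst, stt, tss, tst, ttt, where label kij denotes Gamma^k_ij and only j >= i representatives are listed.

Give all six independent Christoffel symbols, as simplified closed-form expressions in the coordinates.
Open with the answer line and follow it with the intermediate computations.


Answer: Gamma_sss = (4608*s^3 + 3072*s^2 - 53440*s - 20768)/(4608*s^4 - 1536*s^3 - 32536*s^2 + 6104*s + 64499), Gamma_sst = (-24192*s^2 - 24480*s - 3600)/(4608*s^4 - 1536*s^3 - 32536*s^2 + 6104*s + 64499), Gamma_stt = (-10368*s^3 - 25920*s^2 - 38448*s - 20040)/(4608*s^4 - 1536*s^3 - 32536*s^2 + 6104*s + 64499), Gamma_tss = (68616 - 12672*s)/(4608*s^4 - 1536*s^3 - 32536*s^2 + 6104*s + 64499), Gamma_tst = (4608*s^3 - 5376*s^2 + 20904*s + 23820)/(4608*s^4 - 1536*s^3 - 32536*s^2 + 6104*s + 64499), Gamma_ttt = (24192*s^2 + 24480*s + 3600)/(4608*s^4 - 1536*s^3 - 32536*s^2 + 6104*s + 64499)

E = 397/36 - (32/9)*s + (16/9)*s^2; F = 5/3 + (28/3)*s; G = 167/18 + (20/3)*s + 4*s^2
Gamma^k_ij = (1/2) g^{kl} (d_i g_jl + d_j g_il - d_l g_ij), with g^inv = (1/(EG-F^2)) [[G, -F], [-F, E]]
first partials: E_s = -32/9 + (32/9)*s, E_t = 0, F_s = 28/3, F_t = 0, G_s = 20/3 + 8*s, G_t = 0
D = EG - F^2 = 64499/648 + (763/81)*s - (4067/81)*s^2 - (64/27)*s^3 + (64/9)*s^4
expanded: Gamma^s_ss = (G E_s - 2F F_s + F E_t)/(2D), Gamma^s_st = (G E_t - F G_s)/(2D), Gamma^s_tt = (2G F_t - G G_s - F G_t)/(2D), Gamma^t_ss = (2E F_s - E E_t - F E_s)/(2D), Gamma^t_st = (E G_s - F E_t)/(2D), Gamma^t_tt = (E G_t - 2F F_t + F G_s)/(2D); substitute and cancel common factors


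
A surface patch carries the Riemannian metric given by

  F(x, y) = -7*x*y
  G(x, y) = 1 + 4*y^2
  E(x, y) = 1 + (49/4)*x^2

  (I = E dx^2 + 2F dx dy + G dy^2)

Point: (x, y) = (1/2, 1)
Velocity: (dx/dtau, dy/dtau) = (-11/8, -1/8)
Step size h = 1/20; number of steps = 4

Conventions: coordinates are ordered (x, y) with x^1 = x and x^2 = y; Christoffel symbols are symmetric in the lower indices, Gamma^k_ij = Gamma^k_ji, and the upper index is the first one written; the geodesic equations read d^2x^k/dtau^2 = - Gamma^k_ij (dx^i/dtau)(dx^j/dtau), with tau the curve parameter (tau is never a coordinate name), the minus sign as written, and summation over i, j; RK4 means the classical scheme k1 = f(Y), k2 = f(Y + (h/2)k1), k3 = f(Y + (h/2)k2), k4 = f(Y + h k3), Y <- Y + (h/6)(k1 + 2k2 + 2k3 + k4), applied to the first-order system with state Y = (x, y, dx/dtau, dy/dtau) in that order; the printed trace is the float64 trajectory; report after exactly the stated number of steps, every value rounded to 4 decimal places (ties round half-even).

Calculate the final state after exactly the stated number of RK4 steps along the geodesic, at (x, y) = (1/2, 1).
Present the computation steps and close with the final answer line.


f(Y) = (dx/dtau, dy/dtau, -Gamma^x_ij Y'^i Y'^j, -Gamma^y_ij Y'^i Y'^j) with the Gammas evaluated at the stage position; h = 0.050000; intermediate values shown to 6 dp
step 0: x = 0.5000, y = 1.0000, dx/dtau = -1.3750, dy/dtau = -0.1250
step 1:
  k1: at (x, y) = (0.500000, 1.000000), (dx/dtau, dy/dtau) = (-1.375000, -0.125000); Gamma_xxx = 0.759690, Gamma_xxy = 0.000000, Gamma_xyy = -0.434109, Gamma_yxx = -0.868217, Gamma_yxy = 0.000000, Gamma_yyy = 0.496124; k1 = (-1.375000, -0.125000, -1.429506, 1.633721)
  k2: at (x, y) = (0.465625, 0.996875), (dx/dtau, dy/dtau) = (-1.410738, -0.084157); Gamma_xxx = 0.747473, Gamma_xxy = 0.000000, Gamma_xyy = -0.427127, Gamma_yxx = -0.914454, Gamma_yxy = 0.000000, Gamma_yyy = 0.522545; k2 = (-1.410738, -0.084157, -1.484581, 1.816228)
  k3: at (x, y) = (0.464732, 0.997896), (dx/dtau, dy/dtau) = (-1.412115, -0.079594); Gamma_xxx = 0.746238, Gamma_xxy = 0.000000, Gamma_xyy = -0.426422, Gamma_yxx = -0.915635, Gamma_yxy = 0.000000, Gamma_yyy = 0.523220; k3 = (-1.412115, -0.079594, -1.485347, 1.822523)
  k4: at (x, y) = (0.429394, 0.996020), (dx/dtau, dy/dtau) = (-1.449267, -0.033874); Gamma_xxx = 0.727850, Gamma_xxy = 0.000000, Gamma_xyy = -0.415914, Gamma_yxx = -0.964752, Gamma_yxy = 0.000000, Gamma_yyy = 0.551287; k4 = (-1.449267, -0.033874, -1.528281, 2.025710)
  Y <- Y + (h/6)(k1 + 2k2 + 2k3 + k4): x = 0.4294, y = 0.9959, dx/dtau = -1.4491, dy/dtau = -0.0339
step 2:
  k1: at (x, y) = (0.429417, 0.995947), (dx/dtau, dy/dtau) = (-1.449147, -0.033859); Gamma_xxx = 0.727923, Gamma_xxy = 0.000000, Gamma_xyy = -0.415956, Gamma_yxx = -0.964727, Gamma_yxy = 0.000000, Gamma_yyy = 0.551273; k1 = (-1.449147, -0.033859, -1.528182, 2.025322)
  k2: at (x, y) = (0.393188, 0.995100), (dx/dtau, dy/dtau) = (-1.487352, 0.016774); Gamma_xxx = 0.702663, Gamma_xxy = 0.000000, Gamma_xyy = -0.401522, Gamma_yxx = -1.016192, Gamma_yxy = 0.000000, Gamma_yyy = 0.580681; k2 = (-1.487352, 0.016774, -1.554329, 2.247871)
  k3: at (x, y) = (0.392233, 0.996366), (dx/dtau, dy/dtau) = (-1.488005, 0.022338); Gamma_xxx = 0.700865, Gamma_xxy = 0.000000, Gamma_xyy = -0.400494, Gamma_yxx = -1.017352, Gamma_yxy = 0.000000, Gamma_yyy = 0.581344; k3 = (-1.488005, 0.022338, -1.551628, 2.252289)
  k4: at (x, y) = (0.355017, 0.997064), (dx/dtau, dy/dtau) = (-1.526728, 0.078756); Gamma_xxx = 0.666967, Gamma_xxy = 0.000000, Gamma_xyy = -0.381124, Gamma_yxx = -1.070386, Gamma_yxy = 0.000000, Gamma_yyy = 0.611649; k4 = (-1.526728, 0.078756, -1.552269, 2.491168)
  Y <- Y + (h/6)(k1 + 2k2 + 2k3 + k4): x = 0.3550, y = 0.9970, dx/dtau = -1.5266, dy/dtau = 0.0788
step 3:
  k1: at (x, y) = (0.355029, 0.996973), (dx/dtau, dy/dtau) = (-1.526583, 0.078781); Gamma_xxx = 0.667053, Gamma_xxy = 0.000000, Gamma_xyy = -0.381173, Gamma_yxx = -1.070390, Gamma_yxy = 0.000000, Gamma_yyy = 0.611652; k1 = (-1.526583, 0.078781, -1.552172, 2.490702)
  k2: at (x, y) = (0.316864, 0.998942), (dx/dtau, dy/dtau) = (-1.565388, 0.141049); Gamma_xxx = 0.623901, Gamma_xxy = 0.000000, Gamma_xyy = -0.356515, Gamma_yxx = -1.123945, Gamma_yxy = 0.000000, Gamma_yyy = 0.642254; k2 = (-1.565388, 0.141049, -1.521738, 2.741380)
  k3: at (x, y) = (0.315894, 1.000499), (dx/dtau, dy/dtau) = (-1.564627, 0.147316); Gamma_xxx = 0.621498, Gamma_xxy = 0.000000, Gamma_xyy = -0.355142, Gamma_yxx = -1.124805, Gamma_yxy = 0.000000, Gamma_yyy = 0.642746; k3 = (-1.564627, 0.147316, -1.513756, 2.739637)
  k4: at (x, y) = (0.276797, 1.004339), (dx/dtau, dy/dtau) = (-1.602271, 0.215763); Gamma_xxx = 0.567650, Gamma_xxy = 0.000000, Gamma_xyy = -0.324372, Gamma_yxx = -1.176958, Gamma_yxy = 0.000000, Gamma_yyy = 0.672547; k4 = (-1.602271, 0.215763, -1.442212, 2.990263)
  Y <- Y + (h/6)(k1 + 2k2 + 2k3 + k4): x = 0.2768, y = 1.0042, dx/dtau = -1.6021, dy/dtau = 0.2158
step 4:
  k1: at (x, y) = (0.276788, 1.004233), (dx/dtau, dy/dtau) = (-1.602128, 0.215806); Gamma_xxx = 0.567717, Gamma_xxy = 0.000000, Gamma_xyy = -0.324410, Gamma_yxx = -1.177014, Gamma_yxy = 0.000000, Gamma_yyy = 0.672579; k1 = (-1.602128, 0.215806, -1.442117, 2.989853)
  k2: at (x, y) = (0.236735, 1.009629), (dx/dtau, dy/dtau) = (-1.638181, 0.290552); Gamma_xxx = 0.503129, Gamma_xxy = 0.000000, Gamma_xyy = -0.287502, Gamma_yxx = -1.226142, Gamma_yxy = 0.000000, Gamma_yyy = 0.700653; k2 = (-1.638181, 0.290552, -1.325945, 3.231372)
  k3: at (x, y) = (0.235833, 1.011497), (dx/dtau, dy/dtau) = (-1.635277, 0.296590); Gamma_xxx = 0.500355, Gamma_xxy = 0.000000, Gamma_xyy = -0.285917, Gamma_yxx = -1.226308, Gamma_yxy = 0.000000, Gamma_yyy = 0.700747; k3 = (-1.635277, 0.296590, -1.312863, 3.217665)
  k4: at (x, y) = (0.195024, 1.019063), (dx/dtau, dy/dtau) = (-1.667771, 0.376689); Gamma_xxx = 0.425106, Gamma_xxy = 0.000000, Gamma_xyy = -0.242918, Gamma_yxx = -1.269323, Gamma_yxy = 0.000000, Gamma_yyy = 0.725327; k4 = (-1.667771, 0.376689, -1.147948, 3.427652)
  Y <- Y + (h/6)(k1 + 2k2 + 2k3 + k4): x = 0.1950, y = 1.0190, dx/dtau = -1.6677, dy/dtau = 0.3768

Answer: x = 0.1950, y = 1.0190, dx/dtau = -1.6677, dy/dtau = 0.3768


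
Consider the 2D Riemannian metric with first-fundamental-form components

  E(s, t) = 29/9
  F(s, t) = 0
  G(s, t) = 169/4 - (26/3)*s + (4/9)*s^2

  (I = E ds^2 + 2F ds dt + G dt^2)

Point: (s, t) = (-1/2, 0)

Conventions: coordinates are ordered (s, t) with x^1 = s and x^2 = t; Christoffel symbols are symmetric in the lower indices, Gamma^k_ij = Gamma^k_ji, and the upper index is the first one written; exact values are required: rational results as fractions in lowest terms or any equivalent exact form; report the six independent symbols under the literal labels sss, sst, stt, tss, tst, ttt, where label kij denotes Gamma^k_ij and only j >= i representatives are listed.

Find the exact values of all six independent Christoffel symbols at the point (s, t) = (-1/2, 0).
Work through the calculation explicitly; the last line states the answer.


E = 29/9, F = 0, G = 1681/36 at the point
E_s = 0, E_t = 0, F_s = 0, F_t = 0, G_s = -82/9, G_t = 0
EG - F^2 = 48749/324;  g^inv = (324/48749) * [[1681/36, 0], [0, 29/9]]
first-kind symbols [ij,l] = (1/2)(d_i g_jl + d_j g_il - d_l g_ij): [ss,s] = E_s/2 = 0, [ss,t] = F_s - E_t/2 = 0, [st,s] = E_t/2 = 0, [st,t] = G_s/2 = -41/9, [tt,s] = F_t - G_s/2 = 41/9, [tt,t] = G_t/2 = 0
Gamma^s_ij = (G*[ij,s] - F*[ij,t])/(EG - F^2), Gamma^t_ij = (E*[ij,t] - F*[ij,s])/(EG - F^2)

Answer: Gamma_sss = 0, Gamma_sst = 0, Gamma_stt = 41/29, Gamma_tss = 0, Gamma_tst = -4/41, Gamma_ttt = 0


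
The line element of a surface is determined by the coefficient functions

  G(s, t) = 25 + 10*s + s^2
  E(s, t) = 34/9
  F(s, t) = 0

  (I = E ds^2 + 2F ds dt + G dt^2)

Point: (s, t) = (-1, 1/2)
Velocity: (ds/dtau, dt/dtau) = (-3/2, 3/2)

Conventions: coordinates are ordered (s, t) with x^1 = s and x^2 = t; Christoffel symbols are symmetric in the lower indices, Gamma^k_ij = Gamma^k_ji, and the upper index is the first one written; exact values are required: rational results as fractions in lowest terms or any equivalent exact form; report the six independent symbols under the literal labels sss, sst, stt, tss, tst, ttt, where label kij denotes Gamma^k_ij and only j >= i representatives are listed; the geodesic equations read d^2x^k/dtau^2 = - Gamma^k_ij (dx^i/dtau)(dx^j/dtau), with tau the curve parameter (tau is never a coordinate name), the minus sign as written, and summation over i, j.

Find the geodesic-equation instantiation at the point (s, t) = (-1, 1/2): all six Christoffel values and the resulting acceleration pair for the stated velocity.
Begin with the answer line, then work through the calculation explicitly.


Answer: Gamma_sss = 0, Gamma_sst = 0, Gamma_stt = -18/17, Gamma_tss = 0, Gamma_tst = 1/4, Gamma_ttt = 0; accelerations (d^2s/dtau^2, d^2t/dtau^2) = (81/34, 9/8)

E = 34/9, F = 0, G = 16 at the point
E_s = 0, E_t = 0, F_s = 0, F_t = 0, G_s = 8, G_t = 0
EG - F^2 = 544/9;  g^inv = (9/544) * [[16, 0], [0, 34/9]]
first-kind symbols [ij,l] = (1/2)(d_i g_jl + d_j g_il - d_l g_ij): [ss,s] = E_s/2 = 0, [ss,t] = F_s - E_t/2 = 0, [st,s] = E_t/2 = 0, [st,t] = G_s/2 = 4, [tt,s] = F_t - G_s/2 = -4, [tt,t] = G_t/2 = 0
Gamma^s_ij = (G*[ij,s] - F*[ij,t])/(EG - F^2), Gamma^t_ij = (E*[ij,t] - F*[ij,s])/(EG - F^2)
Gamma_sss = 0, Gamma_sst = 0, Gamma_stt = -18/17, Gamma_tss = 0, Gamma_tst = 1/4, Gamma_ttt = 0
d^2s/dtau^2 = -(Gamma_sss*(-3/2)^2 + 2*Gamma_sst*(-3/2)*(3/2) + Gamma_stt*(3/2)^2) = 81/34
d^2t/dtau^2 = -(Gamma_tss*(-3/2)^2 + 2*Gamma_tst*(-3/2)*(3/2) + Gamma_ttt*(3/2)^2) = 9/8


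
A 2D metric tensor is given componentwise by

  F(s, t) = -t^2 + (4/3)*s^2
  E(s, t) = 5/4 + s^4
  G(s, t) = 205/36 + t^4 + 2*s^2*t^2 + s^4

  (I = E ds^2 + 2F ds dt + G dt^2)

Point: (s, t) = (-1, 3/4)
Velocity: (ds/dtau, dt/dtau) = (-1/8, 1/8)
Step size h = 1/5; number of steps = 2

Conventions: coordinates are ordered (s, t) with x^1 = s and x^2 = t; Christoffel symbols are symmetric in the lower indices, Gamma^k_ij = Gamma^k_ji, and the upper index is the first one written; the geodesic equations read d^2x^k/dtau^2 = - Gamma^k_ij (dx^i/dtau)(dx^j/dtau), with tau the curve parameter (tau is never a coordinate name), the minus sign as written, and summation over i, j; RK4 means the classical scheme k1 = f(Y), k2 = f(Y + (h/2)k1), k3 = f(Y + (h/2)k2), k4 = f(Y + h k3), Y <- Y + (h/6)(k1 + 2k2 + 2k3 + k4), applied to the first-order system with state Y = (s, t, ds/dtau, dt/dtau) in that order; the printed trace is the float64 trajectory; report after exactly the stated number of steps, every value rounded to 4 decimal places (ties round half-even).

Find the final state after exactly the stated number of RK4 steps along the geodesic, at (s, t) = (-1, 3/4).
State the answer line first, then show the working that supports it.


Answer: s = -1.0495, t = 0.7990, ds/dtau = -0.1224, dt/dtau = 0.1200

f(Y) = (ds/dtau, dt/dtau, -Gamma^s_ij Y'^i Y'^j, -Gamma^t_ij Y'^i Y'^j) with the Gammas evaluated at the stage position; h = 0.200000; intermediate values shown to 6 dp
step 0: s = -1.0000, t = 0.7500, ds/dtau = -0.1250, dt/dtau = 0.1250
step 1:
  k1: at (s, t) = (-1.000000, 0.750000), (ds/dtau, dt/dtau) = (-0.125000, 0.125000); Gamma_sss = -0.802651, Gamma_sst = 0.136005, Gamma_stt = 0.644447, Gamma_tss = -0.251720, Gamma_tst = -0.396988, Gamma_ttt = 0.227018; k1 = (-0.125000, 0.125000, 0.006722, -0.012020)
  k2: at (s, t) = (-1.012500, 0.762500), (ds/dtau, dt/dtau) = (-0.124328, 0.123798); Gamma_sss = -0.817318, Gamma_sst = 0.138694, Gamma_stt = 0.671825, Gamma_tss = -0.248689, Gamma_tst = -0.406288, Gamma_ttt = 0.232290; k2 = (-0.124328, 0.123798, 0.006607, -0.012223)
  k3: at (s, t) = (-1.012433, 0.762380), (ds/dtau, dt/dtau) = (-0.124339, 0.123778); Gamma_sss = -0.817231, Gamma_sst = 0.138692, Gamma_stt = 0.671657, Gamma_tss = -0.248706, Gamma_tst = -0.406234, Gamma_ttt = 0.232229; k3 = (-0.124339, 0.123778, 0.006613, -0.012217)
  k4: at (s, t) = (-1.024868, 0.774756), (ds/dtau, dt/dtau) = (-0.123677, 0.122557); Gamma_sss = -0.831368, Gamma_sst = 0.141221, Gamma_stt = 0.698530, Gamma_tss = -0.245601, Gamma_tst = -0.415291, Gamma_ttt = 0.237399; k4 = (-0.123677, 0.122557, 0.006506, -0.012399)
  Y <- Y + (h/6)(k1 + 2k2 + 2k3 + k4): s = -1.0249, t = 0.7748, ds/dtau = -0.1237, dt/dtau = 0.1226
step 2:
  k1: at (s, t) = (-1.024867, 0.774757), (ds/dtau, dt/dtau) = (-0.123678, 0.122557); Gamma_sss = -0.831368, Gamma_sst = 0.141220, Gamma_stt = 0.698529, Gamma_tss = -0.245601, Gamma_tst = -0.415290, Gamma_ttt = 0.237400; k1 = (-0.123678, 0.122557, 0.006506, -0.012399)
  k2: at (s, t) = (-1.037235, 0.787013), (ds/dtau, dt/dtau) = (-0.123027, 0.121317); Gamma_sss = -0.844966, Gamma_sst = 0.143584, Gamma_stt = 0.724860, Gamma_tss = -0.242433, Gamma_tst = -0.424094, Gamma_ttt = 0.242468; k2 = (-0.123027, 0.121317, 0.006407, -0.012559)
  k3: at (s, t) = (-1.037170, 0.786889), (ds/dtau, dt/dtau) = (-0.123037, 0.121301); Gamma_sss = -0.844886, Gamma_sst = 0.143587, Gamma_stt = 0.724695, Gamma_tss = -0.242451, Gamma_tst = -0.424045, Gamma_ttt = 0.242404; k3 = (-0.123037, 0.121301, 0.006413, -0.012554)
  k4: at (s, t) = (-1.049474, 0.799017), (ds/dtau, dt/dtau) = (-0.122395, 0.120046); Gamma_sss = -0.857949, Gamma_sst = 0.145791, Gamma_stt = 0.750458, Gamma_tss = -0.239228, Gamma_tst = -0.432592, Gamma_ttt = 0.247361; k4 = (-0.122395, 0.120046, 0.006322, -0.012693)
  Y <- Y + (h/6)(k1 + 2k2 + 2k3 + k4): s = -1.0495, t = 0.7990, ds/dtau = -0.1224, dt/dtau = 0.1200


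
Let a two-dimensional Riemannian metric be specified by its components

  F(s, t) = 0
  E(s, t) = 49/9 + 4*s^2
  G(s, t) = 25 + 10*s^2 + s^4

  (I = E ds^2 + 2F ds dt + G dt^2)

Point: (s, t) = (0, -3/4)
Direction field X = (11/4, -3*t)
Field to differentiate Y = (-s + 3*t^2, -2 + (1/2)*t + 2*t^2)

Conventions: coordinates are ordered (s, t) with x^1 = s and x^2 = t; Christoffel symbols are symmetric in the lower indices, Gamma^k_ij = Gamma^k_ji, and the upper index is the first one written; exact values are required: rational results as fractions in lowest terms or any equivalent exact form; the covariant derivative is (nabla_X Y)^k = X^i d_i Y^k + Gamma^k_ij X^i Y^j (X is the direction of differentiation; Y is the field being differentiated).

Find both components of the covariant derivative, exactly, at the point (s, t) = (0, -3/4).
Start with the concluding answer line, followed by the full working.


Answer: (nabla_X Y)^s = -103/8, (nabla_X Y)^t = -45/8

E = 49/9, F = 0, G = 25 at the point
E_s = 0, E_t = 0, F_s = 0, F_t = 0, G_s = 0, G_t = 0
EG - F^2 = 1225/9;  g^inv = (9/1225) * [[25, 0], [0, 49/9]]
first-kind symbols [ij,l] = (1/2)(d_i g_jl + d_j g_il - d_l g_ij): [ss,s] = E_s/2 = 0, [ss,t] = F_s - E_t/2 = 0, [st,s] = E_t/2 = 0, [st,t] = G_s/2 = 0, [tt,s] = F_t - G_s/2 = 0, [tt,t] = G_t/2 = 0
Gamma^s_ij = (G*[ij,s] - F*[ij,t])/(EG - F^2), Gamma^t_ij = (E*[ij,t] - F*[ij,s])/(EG - F^2)
Gamma_sss = 0, Gamma_sst = 0, Gamma_stt = 0, Gamma_tss = 0, Gamma_tst = 0, Gamma_ttt = 0
X = (11/4, 9/4), Y = (27/16, -5/4) at the point


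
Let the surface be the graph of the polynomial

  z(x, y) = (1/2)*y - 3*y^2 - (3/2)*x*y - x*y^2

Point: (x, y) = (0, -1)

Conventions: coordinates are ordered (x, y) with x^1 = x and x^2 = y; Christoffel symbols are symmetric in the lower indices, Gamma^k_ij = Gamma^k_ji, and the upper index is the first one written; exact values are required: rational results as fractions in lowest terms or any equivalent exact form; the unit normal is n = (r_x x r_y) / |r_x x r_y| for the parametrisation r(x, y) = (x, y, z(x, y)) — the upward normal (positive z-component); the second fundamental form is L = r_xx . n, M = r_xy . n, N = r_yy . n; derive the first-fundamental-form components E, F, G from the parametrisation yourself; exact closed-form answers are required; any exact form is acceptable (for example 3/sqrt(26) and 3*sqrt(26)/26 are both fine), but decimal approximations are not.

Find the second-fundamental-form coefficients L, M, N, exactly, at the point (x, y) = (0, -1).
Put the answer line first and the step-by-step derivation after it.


Answer: L = 0, M = sqrt(174)/174, N = -2*sqrt(174)/29

z_x = 1/2, z_y = 13/2, z_xx = 0, z_xy = 1/2, z_yy = -6
E = 5/4, F = 13/4, G = 173/4; answer radicand W^2 = 87/2
unnormalised second-form numerators: l = 0, m = 1/2, n = -6; L = l/sqrt(87/2), and similarly M = m/sqrt(W^2), N = n/sqrt(W^2)


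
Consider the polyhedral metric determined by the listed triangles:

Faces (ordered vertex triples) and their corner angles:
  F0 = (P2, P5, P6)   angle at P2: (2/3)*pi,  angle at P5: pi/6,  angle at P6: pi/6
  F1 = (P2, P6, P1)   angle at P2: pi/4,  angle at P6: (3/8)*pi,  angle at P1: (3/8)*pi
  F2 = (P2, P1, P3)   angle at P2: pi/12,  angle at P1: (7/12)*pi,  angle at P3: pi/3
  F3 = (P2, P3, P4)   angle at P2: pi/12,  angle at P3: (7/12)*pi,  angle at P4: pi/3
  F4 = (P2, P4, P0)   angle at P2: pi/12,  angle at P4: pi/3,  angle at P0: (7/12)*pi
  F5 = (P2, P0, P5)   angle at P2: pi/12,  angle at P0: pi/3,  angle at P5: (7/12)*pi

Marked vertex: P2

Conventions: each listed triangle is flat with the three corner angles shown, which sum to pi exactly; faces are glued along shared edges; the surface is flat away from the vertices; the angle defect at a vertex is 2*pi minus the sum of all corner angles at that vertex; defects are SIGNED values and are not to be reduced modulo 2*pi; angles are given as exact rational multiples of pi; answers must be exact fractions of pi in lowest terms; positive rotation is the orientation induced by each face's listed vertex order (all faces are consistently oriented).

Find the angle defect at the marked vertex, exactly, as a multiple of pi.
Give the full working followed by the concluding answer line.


Sum of corner angles at P2: (5/4)*pi
defect = 2*pi - (5/4)*pi

Answer: defect(P2) = (3/4)*pi


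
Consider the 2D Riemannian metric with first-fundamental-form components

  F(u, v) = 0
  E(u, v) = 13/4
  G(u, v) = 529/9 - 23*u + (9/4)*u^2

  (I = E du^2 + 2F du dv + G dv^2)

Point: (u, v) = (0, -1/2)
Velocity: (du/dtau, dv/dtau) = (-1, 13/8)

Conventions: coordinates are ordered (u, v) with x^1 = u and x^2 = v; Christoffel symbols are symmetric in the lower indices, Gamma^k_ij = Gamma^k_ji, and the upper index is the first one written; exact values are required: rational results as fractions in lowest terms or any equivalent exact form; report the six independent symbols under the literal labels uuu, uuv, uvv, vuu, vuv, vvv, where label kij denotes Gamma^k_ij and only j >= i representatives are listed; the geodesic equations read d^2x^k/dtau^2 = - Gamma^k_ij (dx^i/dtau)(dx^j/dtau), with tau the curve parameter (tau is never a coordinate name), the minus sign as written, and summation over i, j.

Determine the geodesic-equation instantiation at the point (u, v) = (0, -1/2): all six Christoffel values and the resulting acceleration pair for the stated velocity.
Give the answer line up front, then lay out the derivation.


Answer: Gamma_uuu = 0, Gamma_uuv = 0, Gamma_uvv = 46/13, Gamma_vuu = 0, Gamma_vuv = -9/46, Gamma_vvv = 0; accelerations (d^2u/dtau^2, d^2v/dtau^2) = (-299/32, -117/184)

E = 13/4, F = 0, G = 529/9 at the point
E_u = 0, E_v = 0, F_u = 0, F_v = 0, G_u = -23, G_v = 0
EG - F^2 = 6877/36;  g^inv = (36/6877) * [[529/9, 0], [0, 13/4]]
first-kind symbols [ij,l] = (1/2)(d_i g_jl + d_j g_il - d_l g_ij): [uu,u] = E_u/2 = 0, [uu,v] = F_u - E_v/2 = 0, [uv,u] = E_v/2 = 0, [uv,v] = G_u/2 = -23/2, [vv,u] = F_v - G_u/2 = 23/2, [vv,v] = G_v/2 = 0
Gamma^u_ij = (G*[ij,u] - F*[ij,v])/(EG - F^2), Gamma^v_ij = (E*[ij,v] - F*[ij,u])/(EG - F^2)
Gamma_uuu = 0, Gamma_uuv = 0, Gamma_uvv = 46/13, Gamma_vuu = 0, Gamma_vuv = -9/46, Gamma_vvv = 0
d^2u/dtau^2 = -(Gamma_uuu*(-1)^2 + 2*Gamma_uuv*(-1)*(13/8) + Gamma_uvv*(13/8)^2) = -299/32
d^2v/dtau^2 = -(Gamma_vuu*(-1)^2 + 2*Gamma_vuv*(-1)*(13/8) + Gamma_vvv*(13/8)^2) = -117/184


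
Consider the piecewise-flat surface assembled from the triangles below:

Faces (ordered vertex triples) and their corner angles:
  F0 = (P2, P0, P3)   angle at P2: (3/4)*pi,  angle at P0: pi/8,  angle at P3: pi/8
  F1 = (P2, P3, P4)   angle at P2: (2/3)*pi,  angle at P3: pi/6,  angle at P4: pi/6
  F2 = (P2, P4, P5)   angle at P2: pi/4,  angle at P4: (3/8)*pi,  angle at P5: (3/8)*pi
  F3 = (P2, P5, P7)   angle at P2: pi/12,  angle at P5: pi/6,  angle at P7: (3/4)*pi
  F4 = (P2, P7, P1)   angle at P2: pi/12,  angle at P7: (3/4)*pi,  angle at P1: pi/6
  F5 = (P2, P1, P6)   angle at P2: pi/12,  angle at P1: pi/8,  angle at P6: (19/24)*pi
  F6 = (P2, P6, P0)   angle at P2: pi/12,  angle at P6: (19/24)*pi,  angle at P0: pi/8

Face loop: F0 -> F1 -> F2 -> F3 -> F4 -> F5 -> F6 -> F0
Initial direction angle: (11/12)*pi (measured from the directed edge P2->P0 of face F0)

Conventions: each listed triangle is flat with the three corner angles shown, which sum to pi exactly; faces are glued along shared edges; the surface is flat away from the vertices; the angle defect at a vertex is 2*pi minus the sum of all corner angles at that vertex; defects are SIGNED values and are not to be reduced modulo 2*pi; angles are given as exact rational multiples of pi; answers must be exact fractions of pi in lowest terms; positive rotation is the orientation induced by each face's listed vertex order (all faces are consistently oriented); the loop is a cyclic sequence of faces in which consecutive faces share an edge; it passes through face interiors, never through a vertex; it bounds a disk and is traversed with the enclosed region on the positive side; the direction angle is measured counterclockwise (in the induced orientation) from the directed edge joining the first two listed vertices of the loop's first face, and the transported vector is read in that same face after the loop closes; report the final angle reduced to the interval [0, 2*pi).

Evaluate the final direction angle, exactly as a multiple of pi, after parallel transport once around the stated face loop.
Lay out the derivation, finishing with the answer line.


enclosed vertex P2: corner angles sum to 2*pi, defect = 2*pi - 2*pi = 0
final direction = starting direction + enclosed defect total, reduced mod 2*pi (induced orientation)
final angle = (11/12)*pi + 0 = (11/12)*pi (mod 2*pi)

Answer: final direction angle = (11/12)*pi


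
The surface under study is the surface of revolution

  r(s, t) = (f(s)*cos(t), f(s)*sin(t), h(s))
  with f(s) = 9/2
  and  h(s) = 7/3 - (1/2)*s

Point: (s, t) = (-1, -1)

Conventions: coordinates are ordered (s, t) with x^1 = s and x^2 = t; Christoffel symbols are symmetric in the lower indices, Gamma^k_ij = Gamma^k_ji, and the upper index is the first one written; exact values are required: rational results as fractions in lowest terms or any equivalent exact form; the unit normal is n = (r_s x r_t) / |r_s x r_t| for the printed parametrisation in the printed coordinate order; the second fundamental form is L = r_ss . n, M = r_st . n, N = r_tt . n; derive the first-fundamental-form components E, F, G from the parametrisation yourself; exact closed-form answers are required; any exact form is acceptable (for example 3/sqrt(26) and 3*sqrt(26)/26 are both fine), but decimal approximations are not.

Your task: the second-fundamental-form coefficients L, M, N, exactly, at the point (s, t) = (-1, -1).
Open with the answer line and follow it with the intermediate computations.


Answer: L = 0, M = 0, N = -9/2

f = 9/2, f' = 0, f'' = 0, h' = -1/2, h'' = 0
E = 1/4, F = 0, G = 81/4; answer radicand W^2 = 1/4
unnormalised second-form numerators: l = 0, m = 0, n = -9/4; L = l/sqrt(1/4), and similarly M = m/sqrt(W^2), N = n/sqrt(W^2)


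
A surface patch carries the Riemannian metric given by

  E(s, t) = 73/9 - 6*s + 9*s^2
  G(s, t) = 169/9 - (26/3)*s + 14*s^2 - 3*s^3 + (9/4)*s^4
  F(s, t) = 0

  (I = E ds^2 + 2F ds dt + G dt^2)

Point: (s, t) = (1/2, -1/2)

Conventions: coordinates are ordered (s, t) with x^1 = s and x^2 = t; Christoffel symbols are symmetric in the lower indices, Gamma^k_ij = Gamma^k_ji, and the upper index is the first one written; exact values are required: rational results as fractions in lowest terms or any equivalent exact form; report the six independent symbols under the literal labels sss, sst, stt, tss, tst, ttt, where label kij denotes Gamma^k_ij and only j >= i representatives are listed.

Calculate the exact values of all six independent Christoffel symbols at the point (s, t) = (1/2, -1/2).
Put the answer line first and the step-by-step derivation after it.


Answer: Gamma_sss = 54/265, Gamma_sst = 0, Gamma_stt = -303/1060, Gamma_tss = 0, Gamma_tst = 12/101, Gamma_ttt = 0

E = 265/36, F = 0, G = 10201/576 at the point
E_s = 3, E_t = 0, F_s = 0, F_t = 0, G_s = 101/24, G_t = 0
EG - F^2 = 2703265/20736;  g^inv = (20736/2703265) * [[10201/576, 0], [0, 265/36]]
first-kind symbols [ij,l] = (1/2)(d_i g_jl + d_j g_il - d_l g_ij): [ss,s] = E_s/2 = 3/2, [ss,t] = F_s - E_t/2 = 0, [st,s] = E_t/2 = 0, [st,t] = G_s/2 = 101/48, [tt,s] = F_t - G_s/2 = -101/48, [tt,t] = G_t/2 = 0
Gamma^s_ij = (G*[ij,s] - F*[ij,t])/(EG - F^2), Gamma^t_ij = (E*[ij,t] - F*[ij,s])/(EG - F^2)


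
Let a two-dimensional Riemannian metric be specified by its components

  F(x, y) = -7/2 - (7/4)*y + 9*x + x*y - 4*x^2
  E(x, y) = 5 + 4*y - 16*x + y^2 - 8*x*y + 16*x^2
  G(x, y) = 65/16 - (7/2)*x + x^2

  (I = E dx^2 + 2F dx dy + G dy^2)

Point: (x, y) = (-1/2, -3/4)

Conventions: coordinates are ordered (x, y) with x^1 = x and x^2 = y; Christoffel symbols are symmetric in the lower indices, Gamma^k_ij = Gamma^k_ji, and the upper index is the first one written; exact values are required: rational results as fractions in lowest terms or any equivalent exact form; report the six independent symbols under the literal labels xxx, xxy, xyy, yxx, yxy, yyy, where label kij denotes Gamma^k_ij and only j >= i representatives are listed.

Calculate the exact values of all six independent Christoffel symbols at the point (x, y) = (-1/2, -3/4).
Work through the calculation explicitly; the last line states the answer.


E = 185/16, F = -117/16, G = 97/16 at the point
E_x = -26, E_y = 13/2, F_x = 49/4, F_y = -9/4, G_x = -9/2, G_y = 0
EG - F^2 = 133/8;  g^inv = (8/133) * [[97/16, 117/16], [117/16, 185/16]]
first-kind symbols [ij,l] = (1/2)(d_i g_jl + d_j g_il - d_l g_ij): [xx,x] = E_x/2 = -13, [xx,y] = F_x - E_y/2 = 9, [xy,x] = E_y/2 = 13/4, [xy,y] = G_x/2 = -9/4, [yy,x] = F_y - G_x/2 = 0, [yy,y] = G_y/2 = 0
Gamma^x_ij = (G*[ij,x] - F*[ij,y])/(EG - F^2), Gamma^y_ij = (E*[ij,y] - F*[ij,x])/(EG - F^2)

Answer: Gamma_xxx = -104/133, Gamma_xxy = 26/133, Gamma_xyy = 0, Gamma_yxx = 72/133, Gamma_yxy = -18/133, Gamma_yyy = 0


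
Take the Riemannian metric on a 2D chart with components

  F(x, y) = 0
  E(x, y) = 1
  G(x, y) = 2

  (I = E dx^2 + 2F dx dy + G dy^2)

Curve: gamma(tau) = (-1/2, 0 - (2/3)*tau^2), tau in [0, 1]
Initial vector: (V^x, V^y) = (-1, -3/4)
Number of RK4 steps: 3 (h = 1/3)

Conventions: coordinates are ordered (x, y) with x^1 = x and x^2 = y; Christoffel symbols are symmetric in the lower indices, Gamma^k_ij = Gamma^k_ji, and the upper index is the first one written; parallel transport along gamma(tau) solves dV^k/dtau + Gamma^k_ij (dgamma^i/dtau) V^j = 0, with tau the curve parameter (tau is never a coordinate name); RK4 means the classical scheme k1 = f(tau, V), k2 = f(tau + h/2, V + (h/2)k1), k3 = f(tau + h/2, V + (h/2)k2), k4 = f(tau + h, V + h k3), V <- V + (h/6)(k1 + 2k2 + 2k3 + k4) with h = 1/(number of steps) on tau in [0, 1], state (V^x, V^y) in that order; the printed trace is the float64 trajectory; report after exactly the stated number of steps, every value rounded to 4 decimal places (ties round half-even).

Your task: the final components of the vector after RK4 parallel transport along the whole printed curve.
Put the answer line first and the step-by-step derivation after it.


Answer: V^x = -1.0000, V^y = -0.7500

gamma'(tau) = (0, -(4/3)*tau); f(tau, V)^k = -Gamma^k_ij(gamma(tau)) gamma'^i(tau) V^j; h = 1/3; intermediate values shown to 6 dp
curve data and Christoffel symbols at the stage parameters:
  tau = 0.000000: gamma = (-0.500000, 0.000000), gamma' = (0.000000, 0.000000); Gamma_xxx = 0.000000, Gamma_xxy = 0.000000, Gamma_xyy = 0.000000, Gamma_yxx = 0.000000, Gamma_yxy = 0.000000, Gamma_yyy = 0.000000
  tau = 0.166667: gamma = (-0.500000, -0.018519), gamma' = (0.000000, -0.222222); Gamma_xxx = 0.000000, Gamma_xxy = 0.000000, Gamma_xyy = 0.000000, Gamma_yxx = 0.000000, Gamma_yxy = 0.000000, Gamma_yyy = 0.000000
  tau = 0.333333: gamma = (-0.500000, -0.074074), gamma' = (0.000000, -0.444444); Gamma_xxx = 0.000000, Gamma_xxy = 0.000000, Gamma_xyy = 0.000000, Gamma_yxx = 0.000000, Gamma_yxy = 0.000000, Gamma_yyy = 0.000000
  tau = 0.500000: gamma = (-0.500000, -0.166667), gamma' = (0.000000, -0.666667); Gamma_xxx = 0.000000, Gamma_xxy = 0.000000, Gamma_xyy = 0.000000, Gamma_yxx = 0.000000, Gamma_yxy = 0.000000, Gamma_yyy = 0.000000
  tau = 0.666667: gamma = (-0.500000, -0.296296), gamma' = (0.000000, -0.888889); Gamma_xxx = 0.000000, Gamma_xxy = 0.000000, Gamma_xyy = 0.000000, Gamma_yxx = 0.000000, Gamma_yxy = 0.000000, Gamma_yyy = 0.000000
  tau = 0.833333: gamma = (-0.500000, -0.462963), gamma' = (0.000000, -1.111111); Gamma_xxx = 0.000000, Gamma_xxy = 0.000000, Gamma_xyy = 0.000000, Gamma_yxx = 0.000000, Gamma_yxy = 0.000000, Gamma_yyy = 0.000000
  tau = 1.000000: gamma = (-0.500000, -0.666667), gamma' = (0.000000, -1.333333); Gamma_xxx = 0.000000, Gamma_xxy = 0.000000, Gamma_xyy = 0.000000, Gamma_yxx = 0.000000, Gamma_yxy = 0.000000, Gamma_yyy = 0.000000
step 0: V^x = -1.0000, V^y = -0.7500
step 1: k1 = (0.000000, 0.000000), k2 = (0.000000, 0.000000), k3 = (0.000000, 0.000000), k4 = (0.000000, 0.000000); V <- V + (h/6)(k1 + 2k2 + 2k3 + k4): V^x = -1.0000, V^y = -0.7500
step 2: k1 = (0.000000, 0.000000), k2 = (0.000000, 0.000000), k3 = (0.000000, 0.000000), k4 = (0.000000, 0.000000); V <- V + (h/6)(k1 + 2k2 + 2k3 + k4): V^x = -1.0000, V^y = -0.7500
step 3: k1 = (0.000000, 0.000000), k2 = (0.000000, 0.000000), k3 = (0.000000, 0.000000), k4 = (0.000000, 0.000000); V <- V + (h/6)(k1 + 2k2 + 2k3 + k4): V^x = -1.0000, V^y = -0.7500


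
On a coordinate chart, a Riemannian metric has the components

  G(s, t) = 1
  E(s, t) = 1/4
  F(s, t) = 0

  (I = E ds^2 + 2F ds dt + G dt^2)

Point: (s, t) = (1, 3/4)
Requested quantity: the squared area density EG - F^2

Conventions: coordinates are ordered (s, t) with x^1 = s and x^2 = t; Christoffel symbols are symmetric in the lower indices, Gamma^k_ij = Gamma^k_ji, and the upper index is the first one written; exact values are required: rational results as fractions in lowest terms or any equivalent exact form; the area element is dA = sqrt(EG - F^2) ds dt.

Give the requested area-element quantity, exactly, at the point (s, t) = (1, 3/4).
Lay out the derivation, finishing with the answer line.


E = 1/4, F = 0, G = 1; EG - F^2 = 1/4

Answer: EG - F^2 = 1/4


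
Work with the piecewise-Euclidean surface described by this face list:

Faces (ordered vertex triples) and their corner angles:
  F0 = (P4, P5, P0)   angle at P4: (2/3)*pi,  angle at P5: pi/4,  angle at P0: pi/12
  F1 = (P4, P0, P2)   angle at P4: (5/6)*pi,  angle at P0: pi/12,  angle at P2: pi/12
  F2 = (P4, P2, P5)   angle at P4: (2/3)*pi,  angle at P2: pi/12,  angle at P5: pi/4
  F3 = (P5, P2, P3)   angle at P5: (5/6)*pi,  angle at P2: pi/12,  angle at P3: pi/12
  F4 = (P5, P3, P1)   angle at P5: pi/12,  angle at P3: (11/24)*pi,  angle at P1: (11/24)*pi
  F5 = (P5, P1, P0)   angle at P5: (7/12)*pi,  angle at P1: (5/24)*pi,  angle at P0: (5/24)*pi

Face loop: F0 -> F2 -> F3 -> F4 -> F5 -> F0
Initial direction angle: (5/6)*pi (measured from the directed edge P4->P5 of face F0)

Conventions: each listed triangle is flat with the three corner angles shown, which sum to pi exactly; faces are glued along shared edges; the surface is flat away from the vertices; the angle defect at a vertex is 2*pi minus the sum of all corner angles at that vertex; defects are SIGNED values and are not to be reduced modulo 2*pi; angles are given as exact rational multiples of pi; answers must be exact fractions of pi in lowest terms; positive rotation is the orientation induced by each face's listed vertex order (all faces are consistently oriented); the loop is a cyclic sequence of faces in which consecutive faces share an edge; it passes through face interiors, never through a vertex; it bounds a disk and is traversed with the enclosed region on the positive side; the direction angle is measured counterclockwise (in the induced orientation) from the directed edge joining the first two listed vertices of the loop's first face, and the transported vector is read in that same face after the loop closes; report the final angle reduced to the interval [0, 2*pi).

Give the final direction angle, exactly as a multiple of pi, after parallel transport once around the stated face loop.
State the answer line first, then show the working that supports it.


Answer: final direction angle = (5/6)*pi

enclosed vertex P5: corner angles sum to 2*pi, defect = 2*pi - 2*pi = 0
the rotation equals the total enclosed defect, so the final angle is initial + defects (mod 2*pi)
final angle = (5/6)*pi + 0 = (5/6)*pi (mod 2*pi)


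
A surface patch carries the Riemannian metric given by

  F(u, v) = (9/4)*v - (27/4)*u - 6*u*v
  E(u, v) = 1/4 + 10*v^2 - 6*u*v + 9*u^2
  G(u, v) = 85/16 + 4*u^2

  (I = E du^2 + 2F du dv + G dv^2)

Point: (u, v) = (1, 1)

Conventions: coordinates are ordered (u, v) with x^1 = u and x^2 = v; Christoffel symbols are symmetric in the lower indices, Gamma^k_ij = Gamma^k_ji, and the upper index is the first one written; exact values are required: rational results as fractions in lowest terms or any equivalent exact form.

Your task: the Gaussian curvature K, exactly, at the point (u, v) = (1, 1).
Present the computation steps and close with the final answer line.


E = 53/4, F = -21/2, G = 149/16, EG - F^2 = 841/64 at the point
E_u = 12, E_v = 14, F_u = -51/4, F_v = -15/4, G_u = 8, G_v = 0
E_vv = 20, F_uv = -6, G_uu = 8
K follows from Brioschi's formula, (det M1 - det M2)/(EG - F^2)^2.
M1 = [[-E_vv/2 + F_uv - G_uu/2, E_u/2, F_u - E_v/2], [F_v - G_u/2, E, F], [G_v/2, F, G]] = [[-20, 6, -79/4], [-31/4, 53/4, -21/2], [0, -21/2, 149/16]]; det M1 = -22991/16
M2 = [[0, E_v/2, G_u/2], [E_v/2, E, F], [G_u/2, F, G]] = [[0, 7, 4], [7, 53/4, -21/2], [4, -21/2, 149/16]]; det M2 = -20101/16
det M1 - det M2 = -1445/8; K = -1445/8 / (841/64)^2 = -739840/707281

Answer: K = -739840/707281
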